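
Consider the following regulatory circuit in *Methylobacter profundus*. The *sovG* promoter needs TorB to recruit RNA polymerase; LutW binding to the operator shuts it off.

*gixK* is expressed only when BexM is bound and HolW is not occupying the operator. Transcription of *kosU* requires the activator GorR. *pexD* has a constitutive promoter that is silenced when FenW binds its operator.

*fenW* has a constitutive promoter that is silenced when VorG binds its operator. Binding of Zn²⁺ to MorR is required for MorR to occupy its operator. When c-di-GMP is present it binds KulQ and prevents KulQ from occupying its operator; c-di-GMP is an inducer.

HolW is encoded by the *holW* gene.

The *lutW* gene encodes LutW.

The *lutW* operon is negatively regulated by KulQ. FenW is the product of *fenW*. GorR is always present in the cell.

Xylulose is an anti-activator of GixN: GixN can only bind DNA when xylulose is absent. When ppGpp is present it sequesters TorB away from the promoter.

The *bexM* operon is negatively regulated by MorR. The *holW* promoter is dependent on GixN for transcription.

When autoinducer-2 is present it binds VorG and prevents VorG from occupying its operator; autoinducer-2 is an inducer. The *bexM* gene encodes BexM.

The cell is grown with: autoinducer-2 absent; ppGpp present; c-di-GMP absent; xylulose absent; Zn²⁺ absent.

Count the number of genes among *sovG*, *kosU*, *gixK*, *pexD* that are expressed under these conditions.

2

c-di-GMP is absent, so KulQ is active.
With repressor KulQ bound, *lutW* is not transcribed.
So LutW is not produced.
ppGpp is present, so TorB is inactive.
Required activator TorB is absent, so *sovG* is not transcribed.
→ *sovG* is OFF.
GorR is produced constitutively and is active.
No repressor is bound and GorR is active, so *kosU* is transcribed.
→ *kosU* is ON.
Xylulose is absent, so GixN is active.
No repressor is bound and GixN is active, so *holW* is transcribed.
So HolW is produced and active.
Zn²⁺ is absent, so MorR is inactive.
With no repressor bound, *bexM* is transcribed.
So BexM is produced and active.
With repressor HolW bound, *gixK* is not transcribed.
→ *gixK* is OFF.
Autoinducer-2 is absent, so VorG is active.
With repressor VorG bound, *fenW* is not transcribed.
So FenW is not produced.
With no repressor bound, *pexD* is transcribed.
→ *pexD* is ON.
2 of the 4 genes are transcribed.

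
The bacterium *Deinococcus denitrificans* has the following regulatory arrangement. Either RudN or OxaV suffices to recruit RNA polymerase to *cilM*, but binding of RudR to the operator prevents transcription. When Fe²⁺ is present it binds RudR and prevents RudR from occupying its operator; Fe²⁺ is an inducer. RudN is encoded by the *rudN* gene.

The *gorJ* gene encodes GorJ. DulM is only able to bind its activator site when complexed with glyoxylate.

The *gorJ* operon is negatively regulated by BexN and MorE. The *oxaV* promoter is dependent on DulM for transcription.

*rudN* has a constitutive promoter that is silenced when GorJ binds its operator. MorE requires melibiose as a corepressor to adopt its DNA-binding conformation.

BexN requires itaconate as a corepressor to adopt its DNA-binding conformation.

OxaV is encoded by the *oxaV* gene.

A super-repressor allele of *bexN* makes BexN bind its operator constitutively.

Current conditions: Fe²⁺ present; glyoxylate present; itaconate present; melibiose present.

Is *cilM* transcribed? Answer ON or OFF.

Fe²⁺ is present, so RudR is inactive.
BexN is constitutively active in this strain.
Melibiose is present, so MorE is active.
With repressor BexN bound, *gorJ* is not transcribed.
So GorJ is not produced.
With no repressor bound, *rudN* is transcribed.
So RudN is produced and active.
Glyoxylate is present, so DulM is active.
No repressor is bound and DulM is active, so *oxaV* is transcribed.
So OxaV is produced and active.
Activator RudN is present, so *cilM* is transcribed.

ON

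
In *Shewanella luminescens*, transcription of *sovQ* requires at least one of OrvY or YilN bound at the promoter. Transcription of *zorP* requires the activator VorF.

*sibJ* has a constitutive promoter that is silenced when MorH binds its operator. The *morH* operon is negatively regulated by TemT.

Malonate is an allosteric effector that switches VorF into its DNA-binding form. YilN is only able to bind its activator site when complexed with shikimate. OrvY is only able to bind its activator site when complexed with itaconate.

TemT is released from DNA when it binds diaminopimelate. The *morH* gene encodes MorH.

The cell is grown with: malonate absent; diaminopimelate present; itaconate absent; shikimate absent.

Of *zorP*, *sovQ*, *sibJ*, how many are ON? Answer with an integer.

0

Malonate is absent, so VorF is inactive.
Required activator VorF is absent, so *zorP* is not transcribed.
→ *zorP* is OFF.
Itaconate is absent, so OrvY is inactive.
Shikimate is absent, so YilN is inactive.
No activator is available at the *sovQ* promoter, so *sovQ* is not transcribed.
→ *sovQ* is OFF.
Diaminopimelate is present, so TemT is inactive.
With no repressor bound, *morH* is transcribed.
So MorH is produced and active.
With repressor MorH bound, *sibJ* is not transcribed.
→ *sibJ* is OFF.
0 of the 3 genes are transcribed.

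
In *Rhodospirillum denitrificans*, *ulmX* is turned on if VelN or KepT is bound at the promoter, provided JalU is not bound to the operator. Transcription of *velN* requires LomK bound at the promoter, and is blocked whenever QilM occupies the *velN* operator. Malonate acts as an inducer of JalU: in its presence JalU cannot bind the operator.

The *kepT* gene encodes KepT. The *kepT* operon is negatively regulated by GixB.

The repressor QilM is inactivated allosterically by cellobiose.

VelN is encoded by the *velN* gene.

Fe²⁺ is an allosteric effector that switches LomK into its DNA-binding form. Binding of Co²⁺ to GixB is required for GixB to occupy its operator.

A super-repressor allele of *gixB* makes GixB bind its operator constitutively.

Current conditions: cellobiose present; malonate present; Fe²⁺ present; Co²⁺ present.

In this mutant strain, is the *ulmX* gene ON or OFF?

Malonate is present, so JalU is inactive.
Cellobiose is present, so QilM is inactive.
Fe²⁺ is present, so LomK is active.
No repressor is bound and LomK is active, so *velN* is transcribed.
So VelN is produced and active.
GixB is constitutively active in this strain.
With repressor GixB bound, *kepT* is not transcribed.
So KepT is not produced.
Activator VelN is present, so *ulmX* is transcribed.

ON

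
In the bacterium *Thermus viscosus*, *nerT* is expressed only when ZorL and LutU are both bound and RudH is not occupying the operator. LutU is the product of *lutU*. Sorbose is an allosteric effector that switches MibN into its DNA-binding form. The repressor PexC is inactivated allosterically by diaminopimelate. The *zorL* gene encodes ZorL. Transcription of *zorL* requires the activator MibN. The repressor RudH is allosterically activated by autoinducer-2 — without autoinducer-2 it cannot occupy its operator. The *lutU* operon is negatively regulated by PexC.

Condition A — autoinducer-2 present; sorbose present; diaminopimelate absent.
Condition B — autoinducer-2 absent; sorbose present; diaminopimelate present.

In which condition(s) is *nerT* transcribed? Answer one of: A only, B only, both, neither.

Condition A:
Autoinducer-2 is present, so RudH is active.
Sorbose is present, so MibN is active.
No repressor is bound and MibN is active, so *zorL* is transcribed.
So ZorL is produced and active.
Diaminopimelate is absent, so PexC is active.
With repressor PexC bound, *lutU* is not transcribed.
So LutU is not produced.
With repressor RudH bound, *nerT* is not transcribed.
→ *nerT* is OFF in A.
Condition B:
Autoinducer-2 is absent, so RudH is inactive.
Sorbose is present, so MibN is active.
No repressor is bound and MibN is active, so *zorL* is transcribed.
So ZorL is produced and active.
Diaminopimelate is present, so PexC is inactive.
With no repressor bound, *lutU* is transcribed.
So LutU is produced and active.
No repressor is bound and ZorL and LutU are active, so *nerT* is transcribed.
→ *nerT* is ON in B.

B only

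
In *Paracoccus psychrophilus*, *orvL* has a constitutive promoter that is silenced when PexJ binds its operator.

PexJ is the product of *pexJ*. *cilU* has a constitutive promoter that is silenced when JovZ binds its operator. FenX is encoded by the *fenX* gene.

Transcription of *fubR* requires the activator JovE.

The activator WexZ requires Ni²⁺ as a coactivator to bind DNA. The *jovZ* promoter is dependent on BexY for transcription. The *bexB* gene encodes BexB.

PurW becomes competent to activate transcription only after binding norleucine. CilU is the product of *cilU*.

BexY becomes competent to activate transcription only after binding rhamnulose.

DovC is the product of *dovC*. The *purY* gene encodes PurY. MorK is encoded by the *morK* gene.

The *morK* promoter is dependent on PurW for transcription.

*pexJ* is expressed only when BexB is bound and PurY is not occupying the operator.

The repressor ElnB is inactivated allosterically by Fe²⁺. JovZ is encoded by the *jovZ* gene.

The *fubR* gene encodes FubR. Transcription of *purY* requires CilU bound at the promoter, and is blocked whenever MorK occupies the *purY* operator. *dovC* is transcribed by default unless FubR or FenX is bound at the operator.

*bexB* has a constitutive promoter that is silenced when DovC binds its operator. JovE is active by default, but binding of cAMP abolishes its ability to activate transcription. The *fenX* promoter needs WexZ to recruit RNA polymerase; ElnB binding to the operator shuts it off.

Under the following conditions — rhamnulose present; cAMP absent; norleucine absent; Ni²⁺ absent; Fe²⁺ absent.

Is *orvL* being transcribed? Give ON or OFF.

Rhamnulose is present, so BexY is active.
No repressor is bound and BexY is active, so *jovZ* is transcribed.
So JovZ is produced and active.
With repressor JovZ bound, *cilU* is not transcribed.
So CilU is not produced.
Norleucine is absent, so PurW is inactive.
Required activator PurW is absent, so *morK* is not transcribed.
So MorK is not produced.
Required activator CilU is absent, so *purY* is not transcribed.
So PurY is not produced.
cAMP is absent, so JovE is active.
No repressor is bound and JovE is active, so *fubR* is transcribed.
So FubR is produced and active.
Fe²⁺ is absent, so ElnB is active.
Ni²⁺ is absent, so WexZ is inactive.
With repressor ElnB bound, *fenX* is not transcribed.
So FenX is not produced.
With repressor FubR bound, *dovC* is not transcribed.
So DovC is not produced.
With no repressor bound, *bexB* is transcribed.
So BexB is produced and active.
No repressor is bound and BexB is active, so *pexJ* is transcribed.
So PexJ is produced and active.
With repressor PexJ bound, *orvL* is not transcribed.

OFF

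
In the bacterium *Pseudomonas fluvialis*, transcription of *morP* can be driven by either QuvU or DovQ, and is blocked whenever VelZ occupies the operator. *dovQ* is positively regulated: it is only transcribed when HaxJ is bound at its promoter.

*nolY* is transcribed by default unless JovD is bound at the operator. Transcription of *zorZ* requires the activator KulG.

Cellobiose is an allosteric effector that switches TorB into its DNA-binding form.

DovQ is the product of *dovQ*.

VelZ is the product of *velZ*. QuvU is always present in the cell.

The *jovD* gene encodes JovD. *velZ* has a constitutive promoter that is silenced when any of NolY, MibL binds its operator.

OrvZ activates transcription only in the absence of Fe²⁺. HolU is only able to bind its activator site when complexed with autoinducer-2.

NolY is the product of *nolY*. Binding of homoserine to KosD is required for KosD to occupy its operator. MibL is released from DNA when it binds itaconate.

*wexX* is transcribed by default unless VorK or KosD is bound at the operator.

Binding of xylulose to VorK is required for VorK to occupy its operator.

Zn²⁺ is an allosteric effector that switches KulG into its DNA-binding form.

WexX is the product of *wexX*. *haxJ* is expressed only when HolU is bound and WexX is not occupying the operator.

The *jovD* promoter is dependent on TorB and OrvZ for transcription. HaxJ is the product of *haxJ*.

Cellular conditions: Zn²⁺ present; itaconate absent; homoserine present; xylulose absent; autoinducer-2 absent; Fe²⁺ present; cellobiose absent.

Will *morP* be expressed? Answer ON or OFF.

ON

Cellobiose is absent, so TorB is inactive.
Fe²⁺ is present, so OrvZ is inactive.
Required activator TorB is absent, so *jovD* is not transcribed.
So JovD is not produced.
With no repressor bound, *nolY* is transcribed.
So NolY is produced and active.
Itaconate is absent, so MibL is active.
With repressor NolY bound, *velZ* is not transcribed.
So VelZ is not produced.
QuvU is produced constitutively and is active.
Autoinducer-2 is absent, so HolU is inactive.
Xylulose is absent, so VorK is inactive.
Homoserine is present, so KosD is active.
With repressor KosD bound, *wexX* is not transcribed.
So WexX is not produced.
Required activator HolU is absent, so *haxJ* is not transcribed.
So HaxJ is not produced.
Required activator HaxJ is absent, so *dovQ* is not transcribed.
So DovQ is not produced.
Activator QuvU is present, so *morP* is transcribed.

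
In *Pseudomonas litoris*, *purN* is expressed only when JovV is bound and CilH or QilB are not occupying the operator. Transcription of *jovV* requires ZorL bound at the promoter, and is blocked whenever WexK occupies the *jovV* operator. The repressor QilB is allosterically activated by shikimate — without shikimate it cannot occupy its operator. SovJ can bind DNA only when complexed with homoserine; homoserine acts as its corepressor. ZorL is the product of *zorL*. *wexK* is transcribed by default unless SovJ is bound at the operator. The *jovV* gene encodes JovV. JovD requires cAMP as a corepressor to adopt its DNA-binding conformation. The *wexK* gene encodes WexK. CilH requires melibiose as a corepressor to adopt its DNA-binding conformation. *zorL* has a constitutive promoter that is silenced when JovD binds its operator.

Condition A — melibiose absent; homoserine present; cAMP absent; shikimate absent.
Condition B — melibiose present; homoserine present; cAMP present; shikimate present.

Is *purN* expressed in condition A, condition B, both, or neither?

Condition A:
Melibiose is absent, so CilH is inactive.
Homoserine is present, so SovJ is active.
With repressor SovJ bound, *wexK* is not transcribed.
So WexK is not produced.
cAMP is absent, so JovD is inactive.
With no repressor bound, *zorL* is transcribed.
So ZorL is produced and active.
No repressor is bound and ZorL is active, so *jovV* is transcribed.
So JovV is produced and active.
Shikimate is absent, so QilB is inactive.
No repressor is bound and JovV is active, so *purN* is transcribed.
→ *purN* is ON in A.
Condition B:
Melibiose is present, so CilH is active.
Homoserine is present, so SovJ is active.
With repressor SovJ bound, *wexK* is not transcribed.
So WexK is not produced.
cAMP is present, so JovD is active.
With repressor JovD bound, *zorL* is not transcribed.
So ZorL is not produced.
Required activator ZorL is absent, so *jovV* is not transcribed.
So JovV is not produced.
Shikimate is present, so QilB is active.
With repressor CilH bound, *purN* is not transcribed.
→ *purN* is OFF in B.

A only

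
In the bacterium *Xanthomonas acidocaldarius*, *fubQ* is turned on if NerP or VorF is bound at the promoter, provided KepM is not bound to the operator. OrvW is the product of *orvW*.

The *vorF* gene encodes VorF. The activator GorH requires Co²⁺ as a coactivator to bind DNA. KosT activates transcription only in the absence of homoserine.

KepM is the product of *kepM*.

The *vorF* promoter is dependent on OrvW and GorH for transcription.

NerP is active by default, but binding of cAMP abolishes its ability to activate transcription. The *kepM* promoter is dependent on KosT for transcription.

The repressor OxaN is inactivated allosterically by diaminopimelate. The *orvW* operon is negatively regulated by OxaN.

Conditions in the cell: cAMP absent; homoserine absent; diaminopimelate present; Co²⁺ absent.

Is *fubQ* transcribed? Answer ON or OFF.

OFF

cAMP is absent, so NerP is active.
Homoserine is absent, so KosT is active.
No repressor is bound and KosT is active, so *kepM* is transcribed.
So KepM is produced and active.
Diaminopimelate is present, so OxaN is inactive.
With no repressor bound, *orvW* is transcribed.
So OrvW is produced and active.
Co²⁺ is absent, so GorH is inactive.
Required activator GorH is absent, so *vorF* is not transcribed.
So VorF is not produced.
With repressor KepM bound, *fubQ* is not transcribed.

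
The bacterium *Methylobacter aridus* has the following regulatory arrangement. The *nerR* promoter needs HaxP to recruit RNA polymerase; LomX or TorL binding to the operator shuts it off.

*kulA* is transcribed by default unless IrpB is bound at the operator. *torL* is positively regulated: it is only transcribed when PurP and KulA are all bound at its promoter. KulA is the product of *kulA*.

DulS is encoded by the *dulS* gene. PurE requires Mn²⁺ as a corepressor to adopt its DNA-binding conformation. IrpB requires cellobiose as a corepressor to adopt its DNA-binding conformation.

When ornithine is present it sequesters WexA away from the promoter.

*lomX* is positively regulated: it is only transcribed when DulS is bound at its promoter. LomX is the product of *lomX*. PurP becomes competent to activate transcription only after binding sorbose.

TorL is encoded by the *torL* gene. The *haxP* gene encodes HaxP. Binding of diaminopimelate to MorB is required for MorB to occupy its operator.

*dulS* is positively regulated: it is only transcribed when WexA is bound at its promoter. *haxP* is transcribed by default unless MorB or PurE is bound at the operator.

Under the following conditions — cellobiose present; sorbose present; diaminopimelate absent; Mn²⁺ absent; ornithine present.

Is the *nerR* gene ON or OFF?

ON

Diaminopimelate is absent, so MorB is inactive.
Mn²⁺ is absent, so PurE is inactive.
With no repressor bound, *haxP* is transcribed.
So HaxP is produced and active.
Ornithine is present, so WexA is inactive.
Required activator WexA is absent, so *dulS* is not transcribed.
So DulS is not produced.
Required activator DulS is absent, so *lomX* is not transcribed.
So LomX is not produced.
Sorbose is present, so PurP is active.
Cellobiose is present, so IrpB is active.
With repressor IrpB bound, *kulA* is not transcribed.
So KulA is not produced.
Required activator KulA is absent, so *torL* is not transcribed.
So TorL is not produced.
No repressor is bound and HaxP is active, so *nerR* is transcribed.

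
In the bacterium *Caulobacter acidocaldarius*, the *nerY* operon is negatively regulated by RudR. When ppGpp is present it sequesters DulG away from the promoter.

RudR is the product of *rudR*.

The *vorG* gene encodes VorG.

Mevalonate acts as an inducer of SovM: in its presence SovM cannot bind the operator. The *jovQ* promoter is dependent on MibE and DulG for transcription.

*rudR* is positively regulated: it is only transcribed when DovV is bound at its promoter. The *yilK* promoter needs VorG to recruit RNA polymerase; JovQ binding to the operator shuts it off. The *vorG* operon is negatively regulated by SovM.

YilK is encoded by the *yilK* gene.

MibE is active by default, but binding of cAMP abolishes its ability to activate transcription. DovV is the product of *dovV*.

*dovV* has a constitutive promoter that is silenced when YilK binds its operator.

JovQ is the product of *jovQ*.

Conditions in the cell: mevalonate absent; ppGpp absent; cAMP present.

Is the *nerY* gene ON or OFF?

OFF

cAMP is present, so MibE is inactive.
ppGpp is absent, so DulG is active.
Required activator MibE is absent, so *jovQ* is not transcribed.
So JovQ is not produced.
Mevalonate is absent, so SovM is active.
With repressor SovM bound, *vorG* is not transcribed.
So VorG is not produced.
Required activator VorG is absent, so *yilK* is not transcribed.
So YilK is not produced.
With no repressor bound, *dovV* is transcribed.
So DovV is produced and active.
No repressor is bound and DovV is active, so *rudR* is transcribed.
So RudR is produced and active.
With repressor RudR bound, *nerY* is not transcribed.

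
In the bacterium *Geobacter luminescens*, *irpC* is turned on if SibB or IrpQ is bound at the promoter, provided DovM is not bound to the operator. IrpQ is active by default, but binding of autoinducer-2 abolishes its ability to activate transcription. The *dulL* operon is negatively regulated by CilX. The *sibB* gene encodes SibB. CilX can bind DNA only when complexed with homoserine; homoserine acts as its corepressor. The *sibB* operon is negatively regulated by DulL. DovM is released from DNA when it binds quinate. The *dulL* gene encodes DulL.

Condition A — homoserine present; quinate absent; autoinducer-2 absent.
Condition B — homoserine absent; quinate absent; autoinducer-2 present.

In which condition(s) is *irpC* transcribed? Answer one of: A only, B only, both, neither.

Condition A:
Homoserine is present, so CilX is active.
With repressor CilX bound, *dulL* is not transcribed.
So DulL is not produced.
With no repressor bound, *sibB* is transcribed.
So SibB is produced and active.
Quinate is absent, so DovM is active.
Autoinducer-2 is absent, so IrpQ is active.
With repressor DovM bound, *irpC* is not transcribed.
→ *irpC* is OFF in A.
Condition B:
Homoserine is absent, so CilX is inactive.
With no repressor bound, *dulL* is transcribed.
So DulL is produced and active.
With repressor DulL bound, *sibB* is not transcribed.
So SibB is not produced.
Quinate is absent, so DovM is active.
Autoinducer-2 is present, so IrpQ is inactive.
With repressor DovM bound, *irpC* is not transcribed.
→ *irpC* is OFF in B.

neither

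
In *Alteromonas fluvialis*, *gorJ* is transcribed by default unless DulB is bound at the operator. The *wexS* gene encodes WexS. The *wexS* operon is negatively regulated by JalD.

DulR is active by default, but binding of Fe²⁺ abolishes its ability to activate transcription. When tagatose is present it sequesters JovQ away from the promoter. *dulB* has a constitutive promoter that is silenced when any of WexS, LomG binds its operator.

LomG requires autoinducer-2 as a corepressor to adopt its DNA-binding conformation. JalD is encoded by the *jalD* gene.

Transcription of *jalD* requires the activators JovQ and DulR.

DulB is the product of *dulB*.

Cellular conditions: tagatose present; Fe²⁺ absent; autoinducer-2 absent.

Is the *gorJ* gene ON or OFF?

ON

Tagatose is present, so JovQ is inactive.
Fe²⁺ is absent, so DulR is active.
Required activator JovQ is absent, so *jalD* is not transcribed.
So JalD is not produced.
With no repressor bound, *wexS* is transcribed.
So WexS is produced and active.
Autoinducer-2 is absent, so LomG is inactive.
With repressor WexS bound, *dulB* is not transcribed.
So DulB is not produced.
With no repressor bound, *gorJ* is transcribed.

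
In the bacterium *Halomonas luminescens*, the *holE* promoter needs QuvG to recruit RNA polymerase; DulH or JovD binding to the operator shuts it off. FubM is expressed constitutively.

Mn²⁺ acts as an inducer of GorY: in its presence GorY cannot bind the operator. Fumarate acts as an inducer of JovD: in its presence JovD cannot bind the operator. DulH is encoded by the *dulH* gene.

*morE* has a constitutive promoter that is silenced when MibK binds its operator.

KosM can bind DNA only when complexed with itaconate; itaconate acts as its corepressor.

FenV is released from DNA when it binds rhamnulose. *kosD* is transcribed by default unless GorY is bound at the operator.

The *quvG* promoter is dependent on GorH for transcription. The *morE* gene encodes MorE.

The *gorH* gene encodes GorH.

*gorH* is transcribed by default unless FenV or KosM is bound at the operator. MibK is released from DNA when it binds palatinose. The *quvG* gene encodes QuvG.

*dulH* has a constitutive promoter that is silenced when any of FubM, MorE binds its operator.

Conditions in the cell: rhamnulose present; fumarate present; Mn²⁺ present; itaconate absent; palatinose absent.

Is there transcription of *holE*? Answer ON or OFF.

Rhamnulose is present, so FenV is inactive.
Itaconate is absent, so KosM is inactive.
With no repressor bound, *gorH* is transcribed.
So GorH is produced and active.
No repressor is bound and GorH is active, so *quvG* is transcribed.
So QuvG is produced and active.
FubM is produced constitutively and is active.
Palatinose is absent, so MibK is active.
With repressor MibK bound, *morE* is not transcribed.
So MorE is not produced.
With repressor FubM bound, *dulH* is not transcribed.
So DulH is not produced.
Fumarate is present, so JovD is inactive.
No repressor is bound and QuvG is active, so *holE* is transcribed.

ON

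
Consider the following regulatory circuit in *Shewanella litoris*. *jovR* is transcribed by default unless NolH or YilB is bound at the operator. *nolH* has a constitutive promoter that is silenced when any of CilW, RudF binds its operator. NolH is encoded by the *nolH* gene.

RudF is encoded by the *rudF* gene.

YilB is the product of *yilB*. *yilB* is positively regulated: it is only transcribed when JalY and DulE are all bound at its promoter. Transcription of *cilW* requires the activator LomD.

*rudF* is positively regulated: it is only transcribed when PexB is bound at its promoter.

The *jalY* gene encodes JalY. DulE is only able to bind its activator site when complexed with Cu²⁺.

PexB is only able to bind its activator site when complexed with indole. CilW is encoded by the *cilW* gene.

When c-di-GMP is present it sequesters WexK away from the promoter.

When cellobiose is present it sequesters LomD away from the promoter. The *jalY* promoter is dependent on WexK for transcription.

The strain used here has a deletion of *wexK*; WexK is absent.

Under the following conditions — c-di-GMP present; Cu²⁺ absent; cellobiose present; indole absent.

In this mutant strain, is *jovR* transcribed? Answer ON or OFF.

Cellobiose is present, so LomD is inactive.
Required activator LomD is absent, so *cilW* is not transcribed.
So CilW is not produced.
Indole is absent, so PexB is inactive.
Required activator PexB is absent, so *rudF* is not transcribed.
So RudF is not produced.
With no repressor bound, *nolH* is transcribed.
So NolH is produced and active.
WexK is non-functional in this strain, so it has no effect.
Required activator WexK is absent, so *jalY* is not transcribed.
So JalY is not produced.
Cu²⁺ is absent, so DulE is inactive.
Required activator JalY is absent, so *yilB* is not transcribed.
So YilB is not produced.
With repressor NolH bound, *jovR* is not transcribed.

OFF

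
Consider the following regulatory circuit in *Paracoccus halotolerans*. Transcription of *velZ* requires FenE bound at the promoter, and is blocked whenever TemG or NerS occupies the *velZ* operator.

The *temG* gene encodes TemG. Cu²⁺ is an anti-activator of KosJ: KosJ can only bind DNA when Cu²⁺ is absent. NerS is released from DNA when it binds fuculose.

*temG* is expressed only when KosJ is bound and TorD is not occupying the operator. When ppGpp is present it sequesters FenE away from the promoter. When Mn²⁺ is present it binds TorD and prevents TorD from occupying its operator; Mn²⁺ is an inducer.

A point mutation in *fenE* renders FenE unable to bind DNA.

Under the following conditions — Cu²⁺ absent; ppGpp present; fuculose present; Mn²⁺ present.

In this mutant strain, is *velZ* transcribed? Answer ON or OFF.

OFF

Mn²⁺ is present, so TorD is inactive.
Cu²⁺ is absent, so KosJ is active.
No repressor is bound and KosJ is active, so *temG* is transcribed.
So TemG is produced and active.
FenE is non-functional in this strain, so it has no effect.
Fuculose is present, so NerS is inactive.
With repressor TemG bound, *velZ* is not transcribed.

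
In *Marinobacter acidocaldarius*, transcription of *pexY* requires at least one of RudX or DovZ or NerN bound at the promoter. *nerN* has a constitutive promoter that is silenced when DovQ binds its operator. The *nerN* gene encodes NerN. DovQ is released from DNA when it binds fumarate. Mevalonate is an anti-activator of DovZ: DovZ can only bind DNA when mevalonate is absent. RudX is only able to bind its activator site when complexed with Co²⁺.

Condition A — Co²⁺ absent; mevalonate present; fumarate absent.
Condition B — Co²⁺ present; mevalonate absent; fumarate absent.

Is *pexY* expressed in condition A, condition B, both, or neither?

B only

Condition A:
Co²⁺ is absent, so RudX is inactive.
Mevalonate is present, so DovZ is inactive.
Fumarate is absent, so DovQ is active.
With repressor DovQ bound, *nerN* is not transcribed.
So NerN is not produced.
No activator is available at the *pexY* promoter, so *pexY* is not transcribed.
→ *pexY* is OFF in A.
Condition B:
Co²⁺ is present, so RudX is active.
Mevalonate is absent, so DovZ is active.
Fumarate is absent, so DovQ is active.
With repressor DovQ bound, *nerN* is not transcribed.
So NerN is not produced.
Activator RudX is present, so *pexY* is transcribed.
→ *pexY* is ON in B.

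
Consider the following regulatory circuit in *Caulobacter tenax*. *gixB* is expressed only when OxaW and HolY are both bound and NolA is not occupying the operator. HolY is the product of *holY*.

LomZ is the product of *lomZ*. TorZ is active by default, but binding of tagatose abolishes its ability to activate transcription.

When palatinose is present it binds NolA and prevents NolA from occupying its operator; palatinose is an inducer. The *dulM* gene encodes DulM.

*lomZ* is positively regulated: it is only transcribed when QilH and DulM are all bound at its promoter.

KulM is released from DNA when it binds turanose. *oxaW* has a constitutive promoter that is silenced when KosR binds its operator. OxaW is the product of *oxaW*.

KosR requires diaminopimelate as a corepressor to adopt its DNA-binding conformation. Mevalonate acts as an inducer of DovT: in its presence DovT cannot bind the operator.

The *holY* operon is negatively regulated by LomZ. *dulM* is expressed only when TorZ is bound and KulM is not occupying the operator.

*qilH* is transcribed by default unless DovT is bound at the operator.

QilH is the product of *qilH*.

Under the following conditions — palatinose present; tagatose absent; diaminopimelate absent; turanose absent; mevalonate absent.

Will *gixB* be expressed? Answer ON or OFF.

Palatinose is present, so NolA is inactive.
Diaminopimelate is absent, so KosR is inactive.
With no repressor bound, *oxaW* is transcribed.
So OxaW is produced and active.
Mevalonate is absent, so DovT is active.
With repressor DovT bound, *qilH* is not transcribed.
So QilH is not produced.
Tagatose is absent, so TorZ is active.
Turanose is absent, so KulM is active.
With repressor KulM bound, *dulM* is not transcribed.
So DulM is not produced.
Required activator QilH is absent, so *lomZ* is not transcribed.
So LomZ is not produced.
With no repressor bound, *holY* is transcribed.
So HolY is produced and active.
No repressor is bound and OxaW and HolY are active, so *gixB* is transcribed.

ON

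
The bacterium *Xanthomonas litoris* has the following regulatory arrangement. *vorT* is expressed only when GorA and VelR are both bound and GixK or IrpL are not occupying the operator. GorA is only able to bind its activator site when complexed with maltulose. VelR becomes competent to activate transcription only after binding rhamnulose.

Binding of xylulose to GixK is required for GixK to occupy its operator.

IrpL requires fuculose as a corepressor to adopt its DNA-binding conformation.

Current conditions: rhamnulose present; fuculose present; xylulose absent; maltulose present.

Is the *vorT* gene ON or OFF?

Xylulose is absent, so GixK is inactive.
Fuculose is present, so IrpL is active.
Maltulose is present, so GorA is active.
Rhamnulose is present, so VelR is active.
With repressor IrpL bound, *vorT* is not transcribed.

OFF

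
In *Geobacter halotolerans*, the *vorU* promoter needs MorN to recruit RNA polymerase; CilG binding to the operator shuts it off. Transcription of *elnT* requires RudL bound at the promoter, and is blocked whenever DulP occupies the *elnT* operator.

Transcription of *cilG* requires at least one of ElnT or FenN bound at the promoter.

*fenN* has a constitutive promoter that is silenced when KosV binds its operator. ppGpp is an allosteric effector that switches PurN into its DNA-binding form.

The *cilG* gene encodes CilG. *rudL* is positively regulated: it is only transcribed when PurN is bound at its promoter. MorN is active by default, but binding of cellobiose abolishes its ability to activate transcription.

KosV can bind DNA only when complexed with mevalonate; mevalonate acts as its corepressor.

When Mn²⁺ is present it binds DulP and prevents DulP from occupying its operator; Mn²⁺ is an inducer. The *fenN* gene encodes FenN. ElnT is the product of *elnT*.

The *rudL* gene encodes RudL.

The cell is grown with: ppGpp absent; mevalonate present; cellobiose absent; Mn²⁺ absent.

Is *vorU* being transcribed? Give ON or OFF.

Cellobiose is absent, so MorN is active.
ppGpp is absent, so PurN is inactive.
Required activator PurN is absent, so *rudL* is not transcribed.
So RudL is not produced.
Mn²⁺ is absent, so DulP is active.
With repressor DulP bound, *elnT* is not transcribed.
So ElnT is not produced.
Mevalonate is present, so KosV is active.
With repressor KosV bound, *fenN* is not transcribed.
So FenN is not produced.
No activator is available at the *cilG* promoter, so *cilG* is not transcribed.
So CilG is not produced.
No repressor is bound and MorN is active, so *vorU* is transcribed.

ON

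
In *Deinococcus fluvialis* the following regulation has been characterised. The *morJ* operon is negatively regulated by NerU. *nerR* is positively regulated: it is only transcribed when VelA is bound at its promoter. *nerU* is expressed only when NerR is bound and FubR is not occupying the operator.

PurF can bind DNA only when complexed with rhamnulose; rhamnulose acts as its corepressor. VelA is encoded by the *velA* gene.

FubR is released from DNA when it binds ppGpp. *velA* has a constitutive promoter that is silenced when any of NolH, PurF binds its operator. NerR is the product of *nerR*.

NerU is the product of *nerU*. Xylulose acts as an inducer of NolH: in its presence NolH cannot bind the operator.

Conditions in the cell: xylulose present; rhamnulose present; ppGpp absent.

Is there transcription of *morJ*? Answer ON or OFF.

ON

Xylulose is present, so NolH is inactive.
Rhamnulose is present, so PurF is active.
With repressor PurF bound, *velA* is not transcribed.
So VelA is not produced.
Required activator VelA is absent, so *nerR* is not transcribed.
So NerR is not produced.
ppGpp is absent, so FubR is active.
With repressor FubR bound, *nerU* is not transcribed.
So NerU is not produced.
With no repressor bound, *morJ* is transcribed.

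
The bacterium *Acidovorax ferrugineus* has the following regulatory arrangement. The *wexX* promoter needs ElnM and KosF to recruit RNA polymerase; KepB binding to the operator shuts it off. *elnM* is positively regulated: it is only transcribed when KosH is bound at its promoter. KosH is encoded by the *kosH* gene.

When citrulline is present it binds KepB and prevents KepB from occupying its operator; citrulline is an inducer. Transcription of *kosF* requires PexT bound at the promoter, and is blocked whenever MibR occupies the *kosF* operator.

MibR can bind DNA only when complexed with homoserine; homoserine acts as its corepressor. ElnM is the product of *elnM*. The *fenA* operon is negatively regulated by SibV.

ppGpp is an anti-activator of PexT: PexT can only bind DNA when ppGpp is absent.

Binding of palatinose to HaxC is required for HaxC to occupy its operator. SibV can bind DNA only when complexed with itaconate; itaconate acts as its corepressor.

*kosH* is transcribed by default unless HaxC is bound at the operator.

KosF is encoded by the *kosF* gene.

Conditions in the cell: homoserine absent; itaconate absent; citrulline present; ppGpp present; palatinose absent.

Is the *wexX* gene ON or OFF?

OFF

Citrulline is present, so KepB is inactive.
Palatinose is absent, so HaxC is inactive.
With no repressor bound, *kosH* is transcribed.
So KosH is produced and active.
No repressor is bound and KosH is active, so *elnM* is transcribed.
So ElnM is produced and active.
ppGpp is present, so PexT is inactive.
Homoserine is absent, so MibR is inactive.
Required activator PexT is absent, so *kosF* is not transcribed.
So KosF is not produced.
Required activator KosF is absent, so *wexX* is not transcribed.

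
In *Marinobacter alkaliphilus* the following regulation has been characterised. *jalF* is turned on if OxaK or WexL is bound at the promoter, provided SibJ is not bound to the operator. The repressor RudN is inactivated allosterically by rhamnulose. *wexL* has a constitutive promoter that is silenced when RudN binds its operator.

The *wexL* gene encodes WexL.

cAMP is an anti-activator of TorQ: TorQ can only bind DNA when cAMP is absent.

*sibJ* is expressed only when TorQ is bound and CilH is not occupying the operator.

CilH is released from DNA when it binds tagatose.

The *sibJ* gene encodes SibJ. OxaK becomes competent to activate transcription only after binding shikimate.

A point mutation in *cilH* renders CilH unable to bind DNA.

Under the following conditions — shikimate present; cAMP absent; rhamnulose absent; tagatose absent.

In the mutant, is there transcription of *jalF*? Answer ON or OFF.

OFF

Shikimate is present, so OxaK is active.
Rhamnulose is absent, so RudN is active.
With repressor RudN bound, *wexL* is not transcribed.
So WexL is not produced.
cAMP is absent, so TorQ is active.
CilH is non-functional in this strain, so it has no effect.
No repressor is bound and TorQ is active, so *sibJ* is transcribed.
So SibJ is produced and active.
With repressor SibJ bound, *jalF* is not transcribed.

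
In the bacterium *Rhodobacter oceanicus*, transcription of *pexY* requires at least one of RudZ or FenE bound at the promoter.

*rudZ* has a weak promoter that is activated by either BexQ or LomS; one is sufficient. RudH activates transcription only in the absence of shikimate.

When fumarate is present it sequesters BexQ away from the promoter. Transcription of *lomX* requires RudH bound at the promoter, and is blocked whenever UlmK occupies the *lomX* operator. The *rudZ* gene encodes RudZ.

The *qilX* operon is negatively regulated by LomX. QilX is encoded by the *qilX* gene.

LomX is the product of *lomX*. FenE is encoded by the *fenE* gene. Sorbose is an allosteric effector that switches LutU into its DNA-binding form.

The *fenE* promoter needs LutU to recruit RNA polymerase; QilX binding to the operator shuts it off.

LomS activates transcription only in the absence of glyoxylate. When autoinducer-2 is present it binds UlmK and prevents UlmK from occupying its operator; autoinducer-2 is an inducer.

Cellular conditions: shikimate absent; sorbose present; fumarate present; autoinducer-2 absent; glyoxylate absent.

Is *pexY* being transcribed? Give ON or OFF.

ON

Fumarate is present, so BexQ is inactive.
Glyoxylate is absent, so LomS is active.
Activator LomS is present, so *rudZ* is transcribed.
So RudZ is produced and active.
Shikimate is absent, so RudH is active.
Autoinducer-2 is absent, so UlmK is active.
With repressor UlmK bound, *lomX* is not transcribed.
So LomX is not produced.
With no repressor bound, *qilX* is transcribed.
So QilX is produced and active.
Sorbose is present, so LutU is active.
With repressor QilX bound, *fenE* is not transcribed.
So FenE is not produced.
Activator RudZ is present, so *pexY* is transcribed.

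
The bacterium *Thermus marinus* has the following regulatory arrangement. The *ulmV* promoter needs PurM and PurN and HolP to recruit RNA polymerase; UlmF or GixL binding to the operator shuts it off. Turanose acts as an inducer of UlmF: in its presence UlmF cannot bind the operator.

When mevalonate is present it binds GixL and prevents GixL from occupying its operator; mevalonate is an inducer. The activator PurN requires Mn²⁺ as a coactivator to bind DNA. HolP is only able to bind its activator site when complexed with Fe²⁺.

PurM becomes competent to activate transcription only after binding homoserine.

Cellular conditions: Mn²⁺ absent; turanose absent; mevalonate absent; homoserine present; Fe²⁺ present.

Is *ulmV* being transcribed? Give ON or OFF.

Turanose is absent, so UlmF is active.
Homoserine is present, so PurM is active.
Mn²⁺ is absent, so PurN is inactive.
Fe²⁺ is present, so HolP is active.
Mevalonate is absent, so GixL is active.
With repressor UlmF bound, *ulmV* is not transcribed.

OFF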